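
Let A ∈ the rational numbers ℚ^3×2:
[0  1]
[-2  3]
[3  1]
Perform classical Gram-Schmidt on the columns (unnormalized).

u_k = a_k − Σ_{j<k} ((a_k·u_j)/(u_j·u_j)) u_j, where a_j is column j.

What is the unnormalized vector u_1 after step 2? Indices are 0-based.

Step 1: u_0 = a_0 = (0, -2, 3).
Step 2: u_1 = a_1 − (-3/13)·u_0 = (1, 33/13, 22/13).

u_1 = (1, 33/13, 22/13)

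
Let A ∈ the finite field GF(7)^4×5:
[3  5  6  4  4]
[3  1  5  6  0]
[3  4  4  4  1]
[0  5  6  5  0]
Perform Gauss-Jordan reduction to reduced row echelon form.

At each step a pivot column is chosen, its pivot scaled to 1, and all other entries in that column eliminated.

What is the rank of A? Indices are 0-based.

rank = 4

step 1: normalize row 0 (÷3) = (1, 4, 2, 6, 6)
  row 1: subtract 3×row0 = (0, 3, 6, 2, 3)
  row 2: subtract 3×row0 = (0, 6, 5, 0, 4)
step 2: normalize row 1 (÷3) = (0, 1, 2, 3, 1)
  row 0: subtract 4×row1 = (1, 0, 1, 1, 2)
  row 2: subtract 6×row1 = (0, 0, 0, 3, 5)
  row 3: subtract 5×row1 = (0, 0, 3, 4, 2)
step 3: exchange rows 2,3
step 3: normalize row 2 (÷3) = (0, 0, 1, 6, 3)
  row 0: subtract 1×row2 = (1, 0, 0, 2, 6)
  row 1: subtract 2×row2 = (0, 1, 0, 5, 2)
step 4: normalize row 3 (÷3) = (0, 0, 0, 1, 4)
  row 0: subtract 2×row3 = (1, 0, 0, 0, 5)
  row 1: subtract 5×row3 = (0, 1, 0, 0, 3)
  row 2: subtract 6×row3 = (0, 0, 1, 0, 0)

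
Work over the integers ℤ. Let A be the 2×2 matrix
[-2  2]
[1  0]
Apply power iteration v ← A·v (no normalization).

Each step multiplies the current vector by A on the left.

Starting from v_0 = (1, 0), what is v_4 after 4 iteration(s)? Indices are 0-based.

v_4 = (44, -16)

v_0 = (1, 0).
v_1 = A·v_0 = (-2, 1).
v_2 = A·v_1 = (6, -2).
v_3 = A·v_2 = (-16, 6).
v_4 = A·v_3 = (44, -16).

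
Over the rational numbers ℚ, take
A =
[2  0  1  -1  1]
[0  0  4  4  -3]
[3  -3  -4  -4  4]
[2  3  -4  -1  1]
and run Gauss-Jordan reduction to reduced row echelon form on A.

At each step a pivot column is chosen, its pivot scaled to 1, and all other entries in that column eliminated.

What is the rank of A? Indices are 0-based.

pivot(0,0)=2: scale R0 → (1, 0, 1/2, -1/2, 1/2)
  clear (2,0): R2 −= (3)R0 → (0, -3, -11/2, -5/2, 5/2)
  clear (3,0): R3 −= (2)R0 → (0, 3, -5, 0, 0)
pivot(1,1): swap R1↔R2
pivot(1,1)=-3: scale R1 → (0, 1, 11/6, 5/6, -5/6)
  clear (3,1): R3 −= (3)R1 → (0, 0, -21/2, -5/2, 5/2)
pivot(2,2)=4: scale R2 → (0, 0, 1, 1, -3/4)
  clear (0,2): R0 −= (1/2)R2 → (1, 0, 0, -1, 7/8)
  clear (1,2): R1 −= (11/6)R2 → (0, 1, 0, -1, 13/24)
  clear (3,2): R3 −= (-21/2)R2 → (0, 0, 0, 8, -43/8)
pivot(3,3)=8: scale R3 → (0, 0, 0, 1, -43/64)
  clear (0,3): R0 −= (-1)R3 → (1, 0, 0, 0, 13/64)
  clear (1,3): R1 −= (-1)R3 → (0, 1, 0, 0, -25/192)
  clear (2,3): R2 −= (1)R3 → (0, 0, 1, 0, -5/64)

rank = 4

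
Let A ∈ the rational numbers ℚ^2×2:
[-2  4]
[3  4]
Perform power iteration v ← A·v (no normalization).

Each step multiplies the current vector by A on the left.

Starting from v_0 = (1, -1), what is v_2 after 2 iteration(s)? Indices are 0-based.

v_0 = (1, -1).
v_1 = A·v_0 = (-6, -1).
v_2 = A·v_1 = (8, -22).

v_2 = (8, -22)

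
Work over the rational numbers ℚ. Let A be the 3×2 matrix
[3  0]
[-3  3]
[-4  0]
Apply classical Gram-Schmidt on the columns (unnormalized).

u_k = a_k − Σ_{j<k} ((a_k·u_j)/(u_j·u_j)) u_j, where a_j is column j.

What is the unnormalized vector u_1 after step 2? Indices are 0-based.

Step 1: u_0 = a_0 = (3, -3, -4).
Step 2: u_1 = a_1 − (-9/34)·u_0 = (27/34, 75/34, -18/17).

u_1 = (27/34, 75/34, -18/17)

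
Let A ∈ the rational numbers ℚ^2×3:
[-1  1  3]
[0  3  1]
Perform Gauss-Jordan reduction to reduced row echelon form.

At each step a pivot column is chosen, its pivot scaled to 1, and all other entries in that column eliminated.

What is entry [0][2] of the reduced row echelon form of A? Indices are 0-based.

M[0][2] = -8/3

step 1: normalize row 0 (÷-1) = (1, -1, -3)
step 2: normalize row 1 (÷3) = (0, 1, 1/3)
  row 0: subtract -1×row1 = (1, 0, -8/3)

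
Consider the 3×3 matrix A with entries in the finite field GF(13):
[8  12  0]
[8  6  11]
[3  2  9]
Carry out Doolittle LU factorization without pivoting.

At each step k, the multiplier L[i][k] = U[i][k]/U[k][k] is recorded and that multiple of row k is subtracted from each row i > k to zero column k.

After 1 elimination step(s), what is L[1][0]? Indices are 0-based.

[col 0] pivot 8
  R1 -= 1*R0 → (0, 7, 11)  (L[1][0] := 1)
  R2 -= 2*R0 → (0, 4, 9)  (L[2][0] := 2)

L[1][0] = 1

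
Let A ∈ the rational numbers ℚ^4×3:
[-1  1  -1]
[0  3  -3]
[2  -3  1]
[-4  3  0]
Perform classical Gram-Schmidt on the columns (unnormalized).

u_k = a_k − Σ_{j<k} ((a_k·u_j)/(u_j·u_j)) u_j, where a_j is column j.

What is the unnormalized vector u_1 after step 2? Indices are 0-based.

u_1 = (2/21, 3, -25/21, -13/21)

Step 1: u_0 = a_0 = (-1, 0, 2, -4).
Step 2: u_1 = a_1 − (-19/21)·u_0 = (2/21, 3, -25/21, -13/21).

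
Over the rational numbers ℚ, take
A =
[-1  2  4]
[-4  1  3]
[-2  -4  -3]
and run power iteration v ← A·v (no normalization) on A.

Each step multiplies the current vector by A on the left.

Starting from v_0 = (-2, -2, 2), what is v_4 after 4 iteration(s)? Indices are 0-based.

v_0 = (-2, -2, 2).
v_1 = A·v_0 = (6, 12, 6).
v_2 = A·v_1 = (42, 6, -78).
v_3 = A·v_2 = (-342, -396, 126).
v_4 = A·v_3 = (54, 1350, 1890).

v_4 = (54, 1350, 1890)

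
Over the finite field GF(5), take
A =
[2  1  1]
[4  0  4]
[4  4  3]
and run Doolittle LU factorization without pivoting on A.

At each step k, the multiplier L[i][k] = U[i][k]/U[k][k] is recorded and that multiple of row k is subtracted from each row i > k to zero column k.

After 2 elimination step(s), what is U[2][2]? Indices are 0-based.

[col 0] pivot 2
  R1 -= 2*R0 → (0, 3, 2)  (L[1][0] := 2)
  R2 -= 2*R0 → (0, 2, 1)  (L[2][0] := 2)
[col 1] pivot 3
  R2 -= 4*R1 → (0, 0, 3)  (L[2][1] := 4)

U[2][2] = 3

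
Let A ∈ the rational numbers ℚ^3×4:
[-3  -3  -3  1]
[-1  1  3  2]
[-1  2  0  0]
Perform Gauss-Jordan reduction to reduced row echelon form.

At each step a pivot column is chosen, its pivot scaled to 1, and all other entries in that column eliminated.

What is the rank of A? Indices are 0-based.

rank = 3

step 1: normalize row 0 (÷-3) = (1, 1, 1, -1/3)
  row 1: subtract -1×row0 = (0, 2, 4, 5/3)
  row 2: subtract -1×row0 = (0, 3, 1, -1/3)
step 2: normalize row 1 (÷2) = (0, 1, 2, 5/6)
  row 0: subtract 1×row1 = (1, 0, -1, -7/6)
  row 2: subtract 3×row1 = (0, 0, -5, -17/6)
step 3: normalize row 2 (÷-5) = (0, 0, 1, 17/30)
  row 0: subtract -1×row2 = (1, 0, 0, -3/5)
  row 1: subtract 2×row2 = (0, 1, 0, -3/10)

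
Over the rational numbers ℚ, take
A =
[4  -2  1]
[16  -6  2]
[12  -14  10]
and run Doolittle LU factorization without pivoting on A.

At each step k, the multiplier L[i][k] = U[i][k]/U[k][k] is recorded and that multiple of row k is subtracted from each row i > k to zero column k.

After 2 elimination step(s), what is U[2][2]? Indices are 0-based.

U[2][2] = -1

k=0: U[0][0]=4
  eliminate (1,0): mult=4, new row 1: (0, 2, -2); set L[1][0]=4
  eliminate (2,0): mult=3, new row 2: (0, -8, 7); set L[2][0]=3
k=1: U[1][1]=2
  eliminate (2,1): mult=-4, new row 2: (0, 0, -1); set L[2][1]=-4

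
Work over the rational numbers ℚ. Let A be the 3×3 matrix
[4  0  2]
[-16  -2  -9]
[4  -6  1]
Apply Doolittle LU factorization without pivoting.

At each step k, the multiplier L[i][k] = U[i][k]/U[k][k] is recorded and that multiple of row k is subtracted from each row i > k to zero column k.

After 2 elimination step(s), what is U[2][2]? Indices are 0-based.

U[2][2] = 2

[col 0] pivot 4
  R1 -= -4*R0 → (0, -2, -1)  (L[1][0] := -4)
  R2 -= 1*R0 → (0, -6, -1)  (L[2][0] := 1)
[col 1] pivot -2
  R2 -= 3*R1 → (0, 0, 2)  (L[2][1] := 3)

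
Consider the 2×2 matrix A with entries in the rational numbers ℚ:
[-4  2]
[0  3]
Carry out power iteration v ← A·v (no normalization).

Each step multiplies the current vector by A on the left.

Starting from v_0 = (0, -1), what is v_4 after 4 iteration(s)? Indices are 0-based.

v_0 = (0, -1).
v_1 = A·v_0 = (-2, -3).
v_2 = A·v_1 = (2, -9).
v_3 = A·v_2 = (-26, -27).
v_4 = A·v_3 = (50, -81).

v_4 = (50, -81)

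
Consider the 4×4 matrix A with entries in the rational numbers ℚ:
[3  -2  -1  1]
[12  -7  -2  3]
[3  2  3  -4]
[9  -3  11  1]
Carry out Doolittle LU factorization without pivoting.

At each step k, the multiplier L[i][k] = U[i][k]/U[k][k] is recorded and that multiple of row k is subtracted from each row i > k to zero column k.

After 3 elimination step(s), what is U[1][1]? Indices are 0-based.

U[1][1] = 1

[col 0] pivot 3
  R1 -= 4*R0 → (0, 1, 2, -1)  (L[1][0] := 4)
  R2 -= 1*R0 → (0, 4, 4, -5)  (L[2][0] := 1)
  R3 -= 3*R0 → (0, 3, 14, -2)  (L[3][0] := 3)
[col 1] pivot 1
  R2 -= 4*R1 → (0, 0, -4, -1)  (L[2][1] := 4)
  R3 -= 3*R1 → (0, 0, 8, 1)  (L[3][1] := 3)
[col 2] pivot -4
  R3 -= -2*R2 → (0, 0, 0, -1)  (L[3][2] := -2)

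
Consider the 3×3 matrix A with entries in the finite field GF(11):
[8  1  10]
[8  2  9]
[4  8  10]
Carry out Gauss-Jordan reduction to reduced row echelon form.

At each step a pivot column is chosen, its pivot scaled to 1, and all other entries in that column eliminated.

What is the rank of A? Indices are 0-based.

step 1: normalize row 0 (÷8) = (1, 7, 4)
  row 1: subtract 8×row0 = (0, 1, 10)
  row 2: subtract 4×row0 = (0, 2, 5)
step 2: normalize row 1 (÷1) = (0, 1, 10)
  row 0: subtract 7×row1 = (1, 0, 0)
  row 2: subtract 2×row1 = (0, 0, 7)
step 3: normalize row 2 (÷7) = (0, 0, 1)
  row 1: subtract 10×row2 = (0, 1, 0)

rank = 3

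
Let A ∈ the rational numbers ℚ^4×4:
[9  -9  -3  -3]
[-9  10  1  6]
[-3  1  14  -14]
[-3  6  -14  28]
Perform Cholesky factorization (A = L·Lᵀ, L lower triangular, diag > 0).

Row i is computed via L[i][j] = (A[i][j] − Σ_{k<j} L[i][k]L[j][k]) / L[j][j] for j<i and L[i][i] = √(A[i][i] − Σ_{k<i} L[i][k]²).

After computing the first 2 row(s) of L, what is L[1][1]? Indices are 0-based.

Step 1: L[0][0] = √(9) = 3.
  L[1][0] = (-9) / L[0][0] = -3.
Step 2: L[1][1] = √(1) = 1.

L[1][1] = 1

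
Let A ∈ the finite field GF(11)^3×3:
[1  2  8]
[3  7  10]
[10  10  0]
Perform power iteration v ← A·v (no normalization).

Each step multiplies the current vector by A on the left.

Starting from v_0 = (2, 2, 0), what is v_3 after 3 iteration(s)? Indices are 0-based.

v_0 = (2, 2, 0).
v_1 = A·v_0 = (6, 9, 7).
v_2 = A·v_1 = (3, 8, 7).
v_3 = A·v_2 = (9, 3, 0).

v_3 = (9, 3, 0)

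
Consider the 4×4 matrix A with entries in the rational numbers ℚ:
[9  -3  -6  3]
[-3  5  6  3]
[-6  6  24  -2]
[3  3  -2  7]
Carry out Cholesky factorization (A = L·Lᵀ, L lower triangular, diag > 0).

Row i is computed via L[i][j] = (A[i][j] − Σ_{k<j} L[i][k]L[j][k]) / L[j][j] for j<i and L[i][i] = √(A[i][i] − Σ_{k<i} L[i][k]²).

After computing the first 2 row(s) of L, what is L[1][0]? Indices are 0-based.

Step 1: L[0][0] = √(9) = 3.
  L[1][0] = (-3) / L[0][0] = -1.
Step 2: L[1][1] = √(4) = 2.

L[1][0] = -1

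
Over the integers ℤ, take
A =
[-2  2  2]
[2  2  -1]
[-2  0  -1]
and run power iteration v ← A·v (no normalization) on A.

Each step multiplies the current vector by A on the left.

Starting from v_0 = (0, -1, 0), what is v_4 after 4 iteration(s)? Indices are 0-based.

v_0 = (0, -1, 0).
v_1 = A·v_0 = (-2, -2, 0).
v_2 = A·v_1 = (0, -8, 4).
v_3 = A·v_2 = (-8, -20, -4).
v_4 = A·v_3 = (-32, -52, 20).

v_4 = (-32, -52, 20)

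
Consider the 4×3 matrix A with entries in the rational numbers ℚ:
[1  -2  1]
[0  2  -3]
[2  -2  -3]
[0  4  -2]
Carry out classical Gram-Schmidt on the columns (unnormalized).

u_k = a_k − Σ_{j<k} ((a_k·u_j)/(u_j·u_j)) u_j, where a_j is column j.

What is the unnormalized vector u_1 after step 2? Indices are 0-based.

u_1 = (-4/5, 2, 2/5, 4)

Step 1: u_0 = a_0 = (1, 0, 2, 0).
Step 2: u_1 = a_1 − (-6/5)·u_0 = (-4/5, 2, 2/5, 4).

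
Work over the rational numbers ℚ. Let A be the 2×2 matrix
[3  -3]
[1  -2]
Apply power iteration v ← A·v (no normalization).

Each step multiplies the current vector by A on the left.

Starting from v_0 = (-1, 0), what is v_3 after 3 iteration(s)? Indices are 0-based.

v_3 = (-15, -4)

v_0 = (-1, 0).
v_1 = A·v_0 = (-3, -1).
v_2 = A·v_1 = (-6, -1).
v_3 = A·v_2 = (-15, -4).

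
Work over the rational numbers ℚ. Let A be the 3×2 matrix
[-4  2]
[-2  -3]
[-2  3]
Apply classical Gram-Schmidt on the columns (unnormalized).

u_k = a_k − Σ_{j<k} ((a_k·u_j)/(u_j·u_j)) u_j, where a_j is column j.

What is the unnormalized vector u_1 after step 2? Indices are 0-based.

u_1 = (2/3, -11/3, 7/3)

Step 1: u_0 = a_0 = (-4, -2, -2).
Step 2: u_1 = a_1 − (-1/3)·u_0 = (2/3, -11/3, 7/3).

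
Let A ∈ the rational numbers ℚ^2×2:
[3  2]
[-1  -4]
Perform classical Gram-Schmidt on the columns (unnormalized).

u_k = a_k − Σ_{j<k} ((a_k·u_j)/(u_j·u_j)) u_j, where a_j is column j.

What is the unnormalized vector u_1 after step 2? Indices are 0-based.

u_1 = (-1, -3)

Step 1: u_0 = a_0 = (3, -1).
Step 2: u_1 = a_1 − (1)·u_0 = (-1, -3).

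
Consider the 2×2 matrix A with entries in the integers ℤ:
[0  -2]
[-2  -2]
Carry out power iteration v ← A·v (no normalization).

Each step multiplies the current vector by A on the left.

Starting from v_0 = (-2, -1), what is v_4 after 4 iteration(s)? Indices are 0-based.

v_4 = (-112, -176)

v_0 = (-2, -1).
v_1 = A·v_0 = (2, 6).
v_2 = A·v_1 = (-12, -16).
v_3 = A·v_2 = (32, 56).
v_4 = A·v_3 = (-112, -176).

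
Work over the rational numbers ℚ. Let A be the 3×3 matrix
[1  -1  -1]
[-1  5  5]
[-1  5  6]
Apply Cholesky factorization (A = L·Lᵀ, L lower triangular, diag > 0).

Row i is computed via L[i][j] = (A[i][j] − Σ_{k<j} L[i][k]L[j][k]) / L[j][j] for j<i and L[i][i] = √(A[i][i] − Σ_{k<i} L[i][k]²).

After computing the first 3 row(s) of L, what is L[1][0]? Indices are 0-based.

L[1][0] = -1

Step 1: L[0][0] = √(1) = 1.
  L[1][0] = (-1) / L[0][0] = -1.
Step 2: L[1][1] = √(4) = 2.
  L[2][0] = (-1) / L[0][0] = -1.
  L[2][1] = (4) / L[1][1] = 2.
Step 3: L[2][2] = √(1) = 1.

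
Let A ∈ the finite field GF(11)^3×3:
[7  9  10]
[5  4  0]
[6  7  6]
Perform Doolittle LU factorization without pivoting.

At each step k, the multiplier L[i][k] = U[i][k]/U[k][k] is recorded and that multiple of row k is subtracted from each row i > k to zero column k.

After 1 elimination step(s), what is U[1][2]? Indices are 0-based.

[col 0] pivot 7
  R1 -= 7*R0 → (0, 7, 7)  (L[1][0] := 7)
  R2 -= 4*R0 → (0, 4, 10)  (L[2][0] := 4)

U[1][2] = 7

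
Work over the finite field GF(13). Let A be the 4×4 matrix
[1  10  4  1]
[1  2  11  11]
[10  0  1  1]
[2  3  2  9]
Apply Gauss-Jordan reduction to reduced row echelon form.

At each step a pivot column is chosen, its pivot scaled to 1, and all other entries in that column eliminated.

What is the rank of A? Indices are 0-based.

rank = 4

step 1: normalize row 0 (÷1) = (1, 10, 4, 1)
  row 1: subtract 1×row0 = (0, 5, 7, 10)
  row 2: subtract 10×row0 = (0, 4, 0, 4)
  row 3: subtract 2×row0 = (0, 9, 7, 7)
step 2: normalize row 1 (÷5) = (0, 1, 4, 2)
  row 0: subtract 10×row1 = (1, 0, 3, 7)
  row 2: subtract 4×row1 = (0, 0, 10, 9)
  row 3: subtract 9×row1 = (0, 0, 10, 2)
step 3: normalize row 2 (÷10) = (0, 0, 1, 10)
  row 0: subtract 3×row2 = (1, 0, 0, 3)
  row 1: subtract 4×row2 = (0, 1, 0, 1)
  row 3: subtract 10×row2 = (0, 0, 0, 6)
step 4: normalize row 3 (÷6) = (0, 0, 0, 1)
  row 0: subtract 3×row3 = (1, 0, 0, 0)
  row 1: subtract 1×row3 = (0, 1, 0, 0)
  row 2: subtract 10×row3 = (0, 0, 1, 0)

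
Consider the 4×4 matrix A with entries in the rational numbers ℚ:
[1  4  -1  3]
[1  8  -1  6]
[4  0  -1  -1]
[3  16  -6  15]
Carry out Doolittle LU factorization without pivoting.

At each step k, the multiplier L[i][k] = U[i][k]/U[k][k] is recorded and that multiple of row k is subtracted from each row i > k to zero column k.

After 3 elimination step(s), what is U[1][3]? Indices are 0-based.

[col 0] pivot 1
  R1 -= 1*R0 → (0, 4, 0, 3)  (L[1][0] := 1)
  R2 -= 4*R0 → (0, -16, 3, -13)  (L[2][0] := 4)
  R3 -= 3*R0 → (0, 4, -3, 6)  (L[3][0] := 3)
[col 1] pivot 4
  R2 -= -4*R1 → (0, 0, 3, -1)  (L[2][1] := -4)
  R3 -= 1*R1 → (0, 0, -3, 3)  (L[3][1] := 1)
[col 2] pivot 3
  R3 -= -1*R2 → (0, 0, 0, 2)  (L[3][2] := -1)

U[1][3] = 3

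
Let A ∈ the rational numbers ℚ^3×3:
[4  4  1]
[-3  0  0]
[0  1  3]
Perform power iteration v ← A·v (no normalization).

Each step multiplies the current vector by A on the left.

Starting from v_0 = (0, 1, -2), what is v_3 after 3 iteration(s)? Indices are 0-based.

v_3 = (-27, -9, -51)

v_0 = (0, 1, -2).
v_1 = A·v_0 = (2, 0, -5).
v_2 = A·v_1 = (3, -6, -15).
v_3 = A·v_2 = (-27, -9, -51).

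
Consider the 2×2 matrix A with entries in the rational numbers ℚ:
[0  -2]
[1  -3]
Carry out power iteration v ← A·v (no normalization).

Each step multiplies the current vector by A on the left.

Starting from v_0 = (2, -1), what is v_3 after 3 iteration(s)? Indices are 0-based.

v_3 = (26, 29)

v_0 = (2, -1).
v_1 = A·v_0 = (2, 5).
v_2 = A·v_1 = (-10, -13).
v_3 = A·v_2 = (26, 29).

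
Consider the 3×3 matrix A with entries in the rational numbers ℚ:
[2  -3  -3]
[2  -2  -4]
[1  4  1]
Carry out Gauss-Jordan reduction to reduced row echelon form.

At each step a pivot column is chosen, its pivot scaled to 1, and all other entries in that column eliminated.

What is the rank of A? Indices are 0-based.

step 1: normalize row 0 (÷2) = (1, -3/2, -3/2)
  row 1: subtract 2×row0 = (0, 1, -1)
  row 2: subtract 1×row0 = (0, 11/2, 5/2)
step 2: normalize row 1 (÷1) = (0, 1, -1)
  row 0: subtract -3/2×row1 = (1, 0, -3)
  row 2: subtract 11/2×row1 = (0, 0, 8)
step 3: normalize row 2 (÷8) = (0, 0, 1)
  row 0: subtract -3×row2 = (1, 0, 0)
  row 1: subtract -1×row2 = (0, 1, 0)

rank = 3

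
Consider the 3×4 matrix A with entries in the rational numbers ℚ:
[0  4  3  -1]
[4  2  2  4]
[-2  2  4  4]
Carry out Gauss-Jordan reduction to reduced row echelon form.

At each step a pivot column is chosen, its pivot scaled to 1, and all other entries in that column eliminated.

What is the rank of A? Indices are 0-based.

rank = 3

pivot(0,0): swap R0↔R1
pivot(0,0)=4: scale R0 → (1, 1/2, 1/2, 1)
  clear (2,0): R2 −= (-2)R0 → (0, 3, 5, 6)
pivot(1,1)=4: scale R1 → (0, 1, 3/4, -1/4)
  clear (0,1): R0 −= (1/2)R1 → (1, 0, 1/8, 9/8)
  clear (2,1): R2 −= (3)R1 → (0, 0, 11/4, 27/4)
pivot(2,2)=11/4: scale R2 → (0, 0, 1, 27/11)
  clear (0,2): R0 −= (1/8)R2 → (1, 0, 0, 9/11)
  clear (1,2): R1 −= (3/4)R2 → (0, 1, 0, -23/11)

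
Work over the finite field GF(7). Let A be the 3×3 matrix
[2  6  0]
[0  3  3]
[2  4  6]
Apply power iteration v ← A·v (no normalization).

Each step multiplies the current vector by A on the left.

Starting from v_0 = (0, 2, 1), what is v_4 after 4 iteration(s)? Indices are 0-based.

v_0 = (0, 2, 1).
v_1 = A·v_0 = (5, 2, 0).
v_2 = A·v_1 = (1, 6, 4).
v_3 = A·v_2 = (3, 2, 1).
v_4 = A·v_3 = (4, 2, 6).

v_4 = (4, 2, 6)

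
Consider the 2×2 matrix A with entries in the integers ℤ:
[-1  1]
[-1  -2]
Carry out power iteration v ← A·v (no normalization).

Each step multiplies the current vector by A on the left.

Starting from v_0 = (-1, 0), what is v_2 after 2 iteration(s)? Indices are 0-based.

v_0 = (-1, 0).
v_1 = A·v_0 = (1, 1).
v_2 = A·v_1 = (0, -3).

v_2 = (0, -3)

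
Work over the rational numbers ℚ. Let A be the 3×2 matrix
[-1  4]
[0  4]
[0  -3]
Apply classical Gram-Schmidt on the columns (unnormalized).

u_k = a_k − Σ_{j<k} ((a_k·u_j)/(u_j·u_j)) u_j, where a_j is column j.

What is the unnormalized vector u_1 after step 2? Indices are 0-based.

Step 1: u_0 = a_0 = (-1, 0, 0).
Step 2: u_1 = a_1 − (-4)·u_0 = (0, 4, -3).

u_1 = (0, 4, -3)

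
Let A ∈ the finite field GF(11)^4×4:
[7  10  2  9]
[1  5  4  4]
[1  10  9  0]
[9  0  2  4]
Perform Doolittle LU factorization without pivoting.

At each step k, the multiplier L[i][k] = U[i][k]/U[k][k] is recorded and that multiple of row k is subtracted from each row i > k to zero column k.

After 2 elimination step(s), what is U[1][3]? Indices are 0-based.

Step 1: pivot at (0,0) is 7.
  row1 ← row1 − (8)·row0  ⇒  L[1][0]=8, U row1=(0, 2, 10, 9)
  row2 ← row2 − (8)·row0  ⇒  L[2][0]=8, U row2=(0, 7, 4, 5)
  row3 ← row3 − (6)·row0  ⇒  L[3][0]=6, U row3=(0, 6, 1, 5)
Step 2: pivot at (1,1) is 2.
  row2 ← row2 − (9)·row1  ⇒  L[2][1]=9, U row2=(0, 0, 2, 1)
  row3 ← row3 − (3)·row1  ⇒  L[3][1]=3, U row3=(0, 0, 4, 0)

U[1][3] = 9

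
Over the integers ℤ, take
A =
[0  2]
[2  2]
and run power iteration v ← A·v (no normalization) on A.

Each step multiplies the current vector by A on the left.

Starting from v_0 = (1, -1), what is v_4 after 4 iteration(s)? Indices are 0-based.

v_0 = (1, -1).
v_1 = A·v_0 = (-2, 0).
v_2 = A·v_1 = (0, -4).
v_3 = A·v_2 = (-8, -8).
v_4 = A·v_3 = (-16, -32).

v_4 = (-16, -32)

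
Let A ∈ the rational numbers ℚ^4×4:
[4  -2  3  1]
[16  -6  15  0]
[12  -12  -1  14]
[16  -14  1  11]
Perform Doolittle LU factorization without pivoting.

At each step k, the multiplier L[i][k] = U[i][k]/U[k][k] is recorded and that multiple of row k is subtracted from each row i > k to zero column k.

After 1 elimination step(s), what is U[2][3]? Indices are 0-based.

Step 1: pivot at (0,0) is 4.
  row1 ← row1 − (4)·row0  ⇒  L[1][0]=4, U row1=(0, 2, 3, -4)
  row2 ← row2 − (3)·row0  ⇒  L[2][0]=3, U row2=(0, -6, -10, 11)
  row3 ← row3 − (4)·row0  ⇒  L[3][0]=4, U row3=(0, -6, -11, 7)

U[2][3] = 11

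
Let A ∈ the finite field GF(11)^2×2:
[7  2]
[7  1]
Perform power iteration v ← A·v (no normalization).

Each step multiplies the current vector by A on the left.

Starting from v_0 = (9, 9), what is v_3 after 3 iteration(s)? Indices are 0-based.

v_0 = (9, 9).
v_1 = A·v_0 = (4, 6).
v_2 = A·v_1 = (7, 1).
v_3 = A·v_2 = (7, 6).

v_3 = (7, 6)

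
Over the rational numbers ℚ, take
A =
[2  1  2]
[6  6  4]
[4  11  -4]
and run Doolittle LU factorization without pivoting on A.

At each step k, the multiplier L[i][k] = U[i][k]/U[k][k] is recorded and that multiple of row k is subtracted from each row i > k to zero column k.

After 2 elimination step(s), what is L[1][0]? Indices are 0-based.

L[1][0] = 3

Step 1: pivot at (0,0) is 2.
  row1 ← row1 − (3)·row0  ⇒  L[1][0]=3, U row1=(0, 3, -2)
  row2 ← row2 − (2)·row0  ⇒  L[2][0]=2, U row2=(0, 9, -8)
Step 2: pivot at (1,1) is 3.
  row2 ← row2 − (3)·row1  ⇒  L[2][1]=3, U row2=(0, 0, -2)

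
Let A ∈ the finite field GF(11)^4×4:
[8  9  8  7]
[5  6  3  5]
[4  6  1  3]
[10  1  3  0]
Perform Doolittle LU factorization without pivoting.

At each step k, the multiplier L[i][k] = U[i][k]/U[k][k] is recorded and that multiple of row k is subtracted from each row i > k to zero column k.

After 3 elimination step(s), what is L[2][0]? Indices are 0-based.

k=0: U[0][0]=8
  eliminate (1,0): mult=2, new row 1: (0, 10, 9, 2); set L[1][0]=2
  eliminate (2,0): mult=6, new row 2: (0, 7, 8, 5); set L[2][0]=6
  eliminate (3,0): mult=4, new row 3: (0, 9, 4, 5); set L[3][0]=4
k=1: U[1][1]=10
  eliminate (2,1): mult=4, new row 2: (0, 0, 5, 8); set L[2][1]=4
  eliminate (3,1): mult=2, new row 3: (0, 0, 8, 1); set L[3][1]=2
k=2: U[2][2]=5
  eliminate (3,2): mult=6, new row 3: (0, 0, 0, 8); set L[3][2]=6

L[2][0] = 6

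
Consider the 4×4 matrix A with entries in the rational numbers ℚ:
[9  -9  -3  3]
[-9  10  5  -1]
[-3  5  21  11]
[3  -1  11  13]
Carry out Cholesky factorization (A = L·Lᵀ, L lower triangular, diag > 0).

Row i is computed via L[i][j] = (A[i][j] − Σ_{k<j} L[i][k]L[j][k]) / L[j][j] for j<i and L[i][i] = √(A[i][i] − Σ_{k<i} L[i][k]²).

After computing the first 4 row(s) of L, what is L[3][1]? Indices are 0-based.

Step 1: L[0][0] = √(9) = 3.
  L[1][0] = (-9) / L[0][0] = -3.
Step 2: L[1][1] = √(1) = 1.
  L[2][0] = (-3) / L[0][0] = -1.
  L[2][1] = (2) / L[1][1] = 2.
Step 3: L[2][2] = √(16) = 4.
  L[3][0] = (3) / L[0][0] = 1.
  L[3][1] = (2) / L[1][1] = 2.
  L[3][2] = (8) / L[2][2] = 2.
Step 4: L[3][3] = √(4) = 2.

L[3][1] = 2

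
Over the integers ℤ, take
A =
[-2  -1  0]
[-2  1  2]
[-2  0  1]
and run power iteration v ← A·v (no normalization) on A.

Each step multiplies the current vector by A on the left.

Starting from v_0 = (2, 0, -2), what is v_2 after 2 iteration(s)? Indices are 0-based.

v_0 = (2, 0, -2).
v_1 = A·v_0 = (-4, -8, -6).
v_2 = A·v_1 = (16, -12, 2).

v_2 = (16, -12, 2)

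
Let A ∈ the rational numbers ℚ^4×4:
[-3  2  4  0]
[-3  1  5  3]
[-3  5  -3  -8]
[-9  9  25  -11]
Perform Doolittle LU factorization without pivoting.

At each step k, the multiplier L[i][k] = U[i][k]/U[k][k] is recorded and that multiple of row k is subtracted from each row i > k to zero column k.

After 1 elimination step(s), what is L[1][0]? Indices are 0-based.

L[1][0] = 1

k=0: U[0][0]=-3
  eliminate (1,0): mult=1, new row 1: (0, -1, 1, 3); set L[1][0]=1
  eliminate (2,0): mult=1, new row 2: (0, 3, -7, -8); set L[2][0]=1
  eliminate (3,0): mult=3, new row 3: (0, 3, 13, -11); set L[3][0]=3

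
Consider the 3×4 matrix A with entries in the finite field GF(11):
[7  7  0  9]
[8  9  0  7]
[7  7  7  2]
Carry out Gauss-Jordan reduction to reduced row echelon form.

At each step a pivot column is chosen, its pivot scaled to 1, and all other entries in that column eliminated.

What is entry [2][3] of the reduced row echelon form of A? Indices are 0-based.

[1] R0 /= 7  ⇒  (1, 1, 0, 6)
     R1 -= 8·R0  ⇒  (0, 1, 0, 3)
     R2 -= 7·R0  ⇒  (0, 0, 7, 4)
[2] R1 /= 1  ⇒  (0, 1, 0, 3)
     R0 -= 1·R1  ⇒  (1, 0, 0, 3)
[3] R2 /= 7  ⇒  (0, 0, 1, 10)

M[2][3] = 10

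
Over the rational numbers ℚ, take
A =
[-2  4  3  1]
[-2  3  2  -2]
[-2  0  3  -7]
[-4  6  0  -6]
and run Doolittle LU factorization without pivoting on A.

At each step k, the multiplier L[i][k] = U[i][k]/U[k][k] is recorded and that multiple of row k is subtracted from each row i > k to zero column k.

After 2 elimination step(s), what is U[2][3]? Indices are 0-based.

[col 0] pivot -2
  R1 -= 1*R0 → (0, -1, -1, -3)  (L[1][0] := 1)
  R2 -= 1*R0 → (0, -4, 0, -8)  (L[2][0] := 1)
  R3 -= 2*R0 → (0, -2, -6, -8)  (L[3][0] := 2)
[col 1] pivot -1
  R2 -= 4*R1 → (0, 0, 4, 4)  (L[2][1] := 4)
  R3 -= 2*R1 → (0, 0, -4, -2)  (L[3][1] := 2)

U[2][3] = 4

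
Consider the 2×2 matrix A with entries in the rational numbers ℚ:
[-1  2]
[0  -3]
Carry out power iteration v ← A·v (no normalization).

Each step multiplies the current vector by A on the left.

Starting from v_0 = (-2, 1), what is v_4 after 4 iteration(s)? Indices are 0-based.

v_0 = (-2, 1).
v_1 = A·v_0 = (4, -3).
v_2 = A·v_1 = (-10, 9).
v_3 = A·v_2 = (28, -27).
v_4 = A·v_3 = (-82, 81).

v_4 = (-82, 81)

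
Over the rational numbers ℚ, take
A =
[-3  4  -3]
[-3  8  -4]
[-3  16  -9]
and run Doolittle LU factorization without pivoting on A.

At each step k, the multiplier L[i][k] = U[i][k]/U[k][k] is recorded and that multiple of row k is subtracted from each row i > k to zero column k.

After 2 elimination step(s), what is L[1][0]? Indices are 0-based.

Step 1: pivot at (0,0) is -3.
  row1 ← row1 − (1)·row0  ⇒  L[1][0]=1, U row1=(0, 4, -1)
  row2 ← row2 − (1)·row0  ⇒  L[2][0]=1, U row2=(0, 12, -6)
Step 2: pivot at (1,1) is 4.
  row2 ← row2 − (3)·row1  ⇒  L[2][1]=3, U row2=(0, 0, -3)

L[1][0] = 1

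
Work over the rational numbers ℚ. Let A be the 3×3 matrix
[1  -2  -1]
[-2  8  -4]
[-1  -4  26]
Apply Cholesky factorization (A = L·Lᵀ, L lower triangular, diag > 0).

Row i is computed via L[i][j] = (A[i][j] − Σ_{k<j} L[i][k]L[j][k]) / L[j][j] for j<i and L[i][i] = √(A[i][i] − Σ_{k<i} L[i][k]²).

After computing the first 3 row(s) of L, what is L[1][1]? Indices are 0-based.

Step 1: L[0][0] = √(1) = 1.
  L[1][0] = (-2) / L[0][0] = -2.
Step 2: L[1][1] = √(4) = 2.
  L[2][0] = (-1) / L[0][0] = -1.
  L[2][1] = (-6) / L[1][1] = -3.
Step 3: L[2][2] = √(16) = 4.

L[1][1] = 2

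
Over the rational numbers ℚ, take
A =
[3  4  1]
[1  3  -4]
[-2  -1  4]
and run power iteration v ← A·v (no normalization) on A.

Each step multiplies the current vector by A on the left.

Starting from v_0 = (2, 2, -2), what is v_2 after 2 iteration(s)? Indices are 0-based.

v_0 = (2, 2, -2).
v_1 = A·v_0 = (12, 16, -14).
v_2 = A·v_1 = (86, 116, -96).

v_2 = (86, 116, -96)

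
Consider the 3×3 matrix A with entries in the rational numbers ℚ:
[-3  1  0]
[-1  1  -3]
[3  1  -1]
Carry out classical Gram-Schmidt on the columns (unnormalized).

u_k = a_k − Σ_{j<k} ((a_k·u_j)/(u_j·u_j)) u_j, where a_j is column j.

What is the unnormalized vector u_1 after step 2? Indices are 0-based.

Step 1: u_0 = a_0 = (-3, -1, 3).
Step 2: u_1 = a_1 − (-1/19)·u_0 = (16/19, 18/19, 22/19).

u_1 = (16/19, 18/19, 22/19)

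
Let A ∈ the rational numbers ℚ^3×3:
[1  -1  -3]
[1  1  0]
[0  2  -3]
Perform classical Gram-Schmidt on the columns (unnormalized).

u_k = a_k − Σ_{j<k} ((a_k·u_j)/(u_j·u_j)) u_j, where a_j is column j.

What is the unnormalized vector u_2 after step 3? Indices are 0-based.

Step 1: u_0 = a_0 = (1, 1, 0).
Step 2: u_1 = a_1 − (0)·u_0 = (-1, 1, 2).
Step 3: u_2 = a_2 − (-3/2)·u_0 − (-1/2)·u_1 = (-2, 2, -2).

u_2 = (-2, 2, -2)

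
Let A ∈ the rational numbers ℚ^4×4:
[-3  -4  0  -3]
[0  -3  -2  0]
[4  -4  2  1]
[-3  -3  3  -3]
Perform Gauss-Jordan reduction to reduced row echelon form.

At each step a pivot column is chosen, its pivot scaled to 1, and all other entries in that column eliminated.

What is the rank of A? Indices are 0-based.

rank = 4

pivot(0,0)=-3: scale R0 → (1, 4/3, 0, 1)
  clear (2,0): R2 −= (4)R0 → (0, -28/3, 2, -3)
  clear (3,0): R3 −= (-3)R0 → (0, 1, 3, 0)
pivot(1,1)=-3: scale R1 → (0, 1, 2/3, 0)
  clear (0,1): R0 −= (4/3)R1 → (1, 0, -8/9, 1)
  clear (2,1): R2 −= (-28/3)R1 → (0, 0, 74/9, -3)
  clear (3,1): R3 −= (1)R1 → (0, 0, 7/3, 0)
pivot(2,2)=74/9: scale R2 → (0, 0, 1, -27/74)
  clear (0,2): R0 −= (-8/9)R2 → (1, 0, 0, 25/37)
  clear (1,2): R1 −= (2/3)R2 → (0, 1, 0, 9/37)
  clear (3,2): R3 −= (7/3)R2 → (0, 0, 0, 63/74)
pivot(3,3)=63/74: scale R3 → (0, 0, 0, 1)
  clear (0,3): R0 −= (25/37)R3 → (1, 0, 0, 0)
  clear (1,3): R1 −= (9/37)R3 → (0, 1, 0, 0)
  clear (2,3): R2 −= (-27/74)R3 → (0, 0, 1, 0)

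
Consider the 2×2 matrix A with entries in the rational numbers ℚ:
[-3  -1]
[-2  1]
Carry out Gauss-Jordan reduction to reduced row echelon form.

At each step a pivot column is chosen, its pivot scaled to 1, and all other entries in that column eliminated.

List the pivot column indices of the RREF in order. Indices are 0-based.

[1] R0 /= -3  ⇒  (1, 1/3)
     R1 -= -2·R0  ⇒  (0, 5/3)
[2] R1 /= 5/3  ⇒  (0, 1)
     R0 -= 1/3·R1  ⇒  (1, 0)

pivot columns: 0, 1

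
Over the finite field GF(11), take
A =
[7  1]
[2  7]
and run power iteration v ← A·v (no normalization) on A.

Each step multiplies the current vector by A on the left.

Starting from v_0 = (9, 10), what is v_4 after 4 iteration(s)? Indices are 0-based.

v_4 = (0, 7)

v_0 = (9, 10).
v_1 = A·v_0 = (7, 0).
v_2 = A·v_1 = (5, 3).
v_3 = A·v_2 = (5, 9).
v_4 = A·v_3 = (0, 7).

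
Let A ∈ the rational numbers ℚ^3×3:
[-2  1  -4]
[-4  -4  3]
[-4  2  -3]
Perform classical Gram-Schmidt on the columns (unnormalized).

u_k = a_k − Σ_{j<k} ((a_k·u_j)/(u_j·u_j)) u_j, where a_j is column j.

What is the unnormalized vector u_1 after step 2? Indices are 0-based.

u_1 = (4/3, -10/3, 8/3)

Step 1: u_0 = a_0 = (-2, -4, -4).
Step 2: u_1 = a_1 − (1/6)·u_0 = (4/3, -10/3, 8/3).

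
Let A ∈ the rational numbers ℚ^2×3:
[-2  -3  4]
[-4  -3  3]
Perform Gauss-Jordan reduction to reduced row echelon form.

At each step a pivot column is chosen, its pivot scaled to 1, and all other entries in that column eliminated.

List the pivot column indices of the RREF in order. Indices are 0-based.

pivot(0,0)=-2: scale R0 → (1, 3/2, -2)
  clear (1,0): R1 −= (-4)R0 → (0, 3, -5)
pivot(1,1)=3: scale R1 → (0, 1, -5/3)
  clear (0,1): R0 −= (3/2)R1 → (1, 0, 1/2)

pivot columns: 0, 1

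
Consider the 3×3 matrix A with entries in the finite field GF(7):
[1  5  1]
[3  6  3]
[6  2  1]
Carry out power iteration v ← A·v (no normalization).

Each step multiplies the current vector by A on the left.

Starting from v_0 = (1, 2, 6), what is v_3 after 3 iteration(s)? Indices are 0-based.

v_0 = (1, 2, 6).
v_1 = A·v_0 = (3, 5, 2).
v_2 = A·v_1 = (2, 3, 2).
v_3 = A·v_2 = (5, 2, 6).

v_3 = (5, 2, 6)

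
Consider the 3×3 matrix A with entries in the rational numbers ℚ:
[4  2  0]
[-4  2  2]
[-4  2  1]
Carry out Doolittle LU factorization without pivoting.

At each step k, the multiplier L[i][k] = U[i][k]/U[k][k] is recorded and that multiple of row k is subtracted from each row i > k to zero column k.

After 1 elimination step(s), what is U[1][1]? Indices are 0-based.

U[1][1] = 4

k=0: U[0][0]=4
  eliminate (1,0): mult=-1, new row 1: (0, 4, 2); set L[1][0]=-1
  eliminate (2,0): mult=-1, new row 2: (0, 4, 1); set L[2][0]=-1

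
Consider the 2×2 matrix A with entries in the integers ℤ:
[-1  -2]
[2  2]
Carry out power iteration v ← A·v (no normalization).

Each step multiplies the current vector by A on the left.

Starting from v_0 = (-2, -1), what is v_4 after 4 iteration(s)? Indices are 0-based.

v_4 = (-16, 16)

v_0 = (-2, -1).
v_1 = A·v_0 = (4, -6).
v_2 = A·v_1 = (8, -4).
v_3 = A·v_2 = (0, 8).
v_4 = A·v_3 = (-16, 16).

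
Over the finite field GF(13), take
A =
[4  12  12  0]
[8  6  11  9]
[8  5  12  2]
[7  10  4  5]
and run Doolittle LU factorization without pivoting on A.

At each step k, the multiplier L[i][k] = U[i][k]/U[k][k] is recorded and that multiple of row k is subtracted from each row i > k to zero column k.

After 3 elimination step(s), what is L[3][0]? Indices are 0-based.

k=0: U[0][0]=4
  eliminate (1,0): mult=2, new row 1: (0, 8, 0, 9); set L[1][0]=2
  eliminate (2,0): mult=2, new row 2: (0, 7, 1, 2); set L[2][0]=2
  eliminate (3,0): mult=5, new row 3: (0, 2, 9, 5); set L[3][0]=5
k=1: U[1][1]=8
  eliminate (2,1): mult=9, new row 2: (0, 0, 1, 12); set L[2][1]=9
  eliminate (3,1): mult=10, new row 3: (0, 0, 9, 6); set L[3][1]=10
k=2: U[2][2]=1
  eliminate (3,2): mult=9, new row 3: (0, 0, 0, 2); set L[3][2]=9

L[3][0] = 5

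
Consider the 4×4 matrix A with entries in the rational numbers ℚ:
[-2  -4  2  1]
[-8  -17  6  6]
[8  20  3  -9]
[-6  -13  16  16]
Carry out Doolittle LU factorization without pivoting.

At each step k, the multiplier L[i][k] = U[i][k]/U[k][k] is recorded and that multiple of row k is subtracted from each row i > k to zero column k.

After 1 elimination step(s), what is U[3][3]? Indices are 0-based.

U[3][3] = 13

k=0: U[0][0]=-2
  eliminate (1,0): mult=4, new row 1: (0, -1, -2, 2); set L[1][0]=4
  eliminate (2,0): mult=-4, new row 2: (0, 4, 11, -5); set L[2][0]=-4
  eliminate (3,0): mult=3, new row 3: (0, -1, 10, 13); set L[3][0]=3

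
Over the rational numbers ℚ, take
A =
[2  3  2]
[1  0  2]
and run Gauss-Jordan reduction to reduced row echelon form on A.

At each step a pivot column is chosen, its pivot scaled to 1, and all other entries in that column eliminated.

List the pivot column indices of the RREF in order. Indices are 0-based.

step 1: normalize row 0 (÷2) = (1, 3/2, 1)
  row 1: subtract 1×row0 = (0, -3/2, 1)
step 2: normalize row 1 (÷-3/2) = (0, 1, -2/3)
  row 0: subtract 3/2×row1 = (1, 0, 2)

pivot columns: 0, 1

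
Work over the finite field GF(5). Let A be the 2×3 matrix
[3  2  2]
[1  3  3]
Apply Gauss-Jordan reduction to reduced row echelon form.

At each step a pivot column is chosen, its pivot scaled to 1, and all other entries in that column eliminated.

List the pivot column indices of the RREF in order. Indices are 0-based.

pivot columns: 0, 1

[1] R0 /= 3  ⇒  (1, 4, 4)
     R1 -= 1·R0  ⇒  (0, 4, 4)
[2] R1 /= 4  ⇒  (0, 1, 1)
     R0 -= 4·R1  ⇒  (1, 0, 0)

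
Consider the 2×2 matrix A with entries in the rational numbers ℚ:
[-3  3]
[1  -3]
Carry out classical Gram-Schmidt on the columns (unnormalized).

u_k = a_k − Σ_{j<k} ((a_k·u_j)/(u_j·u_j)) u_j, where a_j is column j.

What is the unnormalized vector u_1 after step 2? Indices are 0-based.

Step 1: u_0 = a_0 = (-3, 1).
Step 2: u_1 = a_1 − (-6/5)·u_0 = (-3/5, -9/5).

u_1 = (-3/5, -9/5)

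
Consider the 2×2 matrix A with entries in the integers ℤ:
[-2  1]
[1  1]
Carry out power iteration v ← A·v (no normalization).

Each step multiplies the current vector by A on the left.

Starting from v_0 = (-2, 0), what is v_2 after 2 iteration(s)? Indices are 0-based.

v_2 = (-10, 2)

v_0 = (-2, 0).
v_1 = A·v_0 = (4, -2).
v_2 = A·v_1 = (-10, 2).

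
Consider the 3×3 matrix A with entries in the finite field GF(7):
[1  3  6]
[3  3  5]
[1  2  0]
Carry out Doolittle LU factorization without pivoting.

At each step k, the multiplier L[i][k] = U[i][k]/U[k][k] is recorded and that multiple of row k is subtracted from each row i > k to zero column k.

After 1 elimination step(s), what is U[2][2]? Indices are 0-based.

Step 1: pivot at (0,0) is 1.
  row1 ← row1 − (3)·row0  ⇒  L[1][0]=3, U row1=(0, 1, 1)
  row2 ← row2 − (1)·row0  ⇒  L[2][0]=1, U row2=(0, 6, 1)

U[2][2] = 1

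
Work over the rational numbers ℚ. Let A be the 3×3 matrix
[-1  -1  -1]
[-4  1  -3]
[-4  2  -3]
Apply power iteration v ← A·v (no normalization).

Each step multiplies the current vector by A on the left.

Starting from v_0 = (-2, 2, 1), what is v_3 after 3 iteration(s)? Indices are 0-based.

v_0 = (-2, 2, 1).
v_1 = A·v_0 = (-1, 7, 9).
v_2 = A·v_1 = (-15, -16, -9).
v_3 = A·v_2 = (40, 71, 55).

v_3 = (40, 71, 55)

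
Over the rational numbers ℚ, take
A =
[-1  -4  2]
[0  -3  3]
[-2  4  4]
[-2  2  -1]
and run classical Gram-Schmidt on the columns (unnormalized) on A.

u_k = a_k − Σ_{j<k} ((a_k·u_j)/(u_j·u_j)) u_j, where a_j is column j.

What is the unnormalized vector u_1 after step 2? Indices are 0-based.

u_1 = (-44/9, -3, 20/9, 2/9)

Step 1: u_0 = a_0 = (-1, 0, -2, -2).
Step 2: u_1 = a_1 − (-8/9)·u_0 = (-44/9, -3, 20/9, 2/9).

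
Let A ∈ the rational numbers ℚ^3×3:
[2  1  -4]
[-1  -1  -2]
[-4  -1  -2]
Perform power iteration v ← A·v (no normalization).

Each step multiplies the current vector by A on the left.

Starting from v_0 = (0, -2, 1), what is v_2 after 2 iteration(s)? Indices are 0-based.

v_2 = (-12, 6, 24)

v_0 = (0, -2, 1).
v_1 = A·v_0 = (-6, 0, 0).
v_2 = A·v_1 = (-12, 6, 24).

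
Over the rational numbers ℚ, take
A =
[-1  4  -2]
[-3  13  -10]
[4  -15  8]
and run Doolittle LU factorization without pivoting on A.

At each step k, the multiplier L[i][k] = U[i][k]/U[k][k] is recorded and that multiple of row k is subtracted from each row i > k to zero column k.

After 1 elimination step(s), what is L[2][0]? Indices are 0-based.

k=0: U[0][0]=-1
  eliminate (1,0): mult=3, new row 1: (0, 1, -4); set L[1][0]=3
  eliminate (2,0): mult=-4, new row 2: (0, 1, 0); set L[2][0]=-4

L[2][0] = -4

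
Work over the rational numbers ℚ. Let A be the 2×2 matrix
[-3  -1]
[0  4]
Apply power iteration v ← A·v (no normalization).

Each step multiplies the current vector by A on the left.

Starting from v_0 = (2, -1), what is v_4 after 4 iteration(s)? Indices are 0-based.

v_4 = (187, -256)

v_0 = (2, -1).
v_1 = A·v_0 = (-5, -4).
v_2 = A·v_1 = (19, -16).
v_3 = A·v_2 = (-41, -64).
v_4 = A·v_3 = (187, -256).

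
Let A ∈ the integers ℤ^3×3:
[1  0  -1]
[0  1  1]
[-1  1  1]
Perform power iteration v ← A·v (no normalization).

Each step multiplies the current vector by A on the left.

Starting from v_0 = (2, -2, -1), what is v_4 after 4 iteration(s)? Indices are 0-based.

v_4 = (46, -46, -65)

v_0 = (2, -2, -1).
v_1 = A·v_0 = (3, -3, -5).
v_2 = A·v_1 = (8, -8, -11).
v_3 = A·v_2 = (19, -19, -27).
v_4 = A·v_3 = (46, -46, -65).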